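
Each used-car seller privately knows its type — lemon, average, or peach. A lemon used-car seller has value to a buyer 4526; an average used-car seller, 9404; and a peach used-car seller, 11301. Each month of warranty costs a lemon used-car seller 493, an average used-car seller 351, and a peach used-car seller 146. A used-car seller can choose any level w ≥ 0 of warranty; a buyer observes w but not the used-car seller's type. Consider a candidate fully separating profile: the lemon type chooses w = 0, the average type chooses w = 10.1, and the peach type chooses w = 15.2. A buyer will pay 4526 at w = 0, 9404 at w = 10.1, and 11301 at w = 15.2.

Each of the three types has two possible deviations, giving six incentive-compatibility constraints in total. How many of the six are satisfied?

Lemon (own payoff 4526): to w=10.1 gives 9404 − 493×10.1 = 4424.7 → no gain ✓; to w=15.2 gives 11301 − 493×15.2 = 3807.4 → no gain ✓.
Average (own payoff 9404 − 351×10.1 = 5858.9): to w=0 gives 4526 → no gain ✓; to w=15.2 gives 11301 − 351×15.2 = 5965.8 → profitable ✗.
Peach (own payoff 11301 − 146×15.2 = 9081.8): to w=0 gives 4526 → no gain ✓; to w=10.1 gives 9404 − 146×10.1 = 7929.4 → no gain ✓.
5 of the 6 constraints hold; not an equilibrium.

5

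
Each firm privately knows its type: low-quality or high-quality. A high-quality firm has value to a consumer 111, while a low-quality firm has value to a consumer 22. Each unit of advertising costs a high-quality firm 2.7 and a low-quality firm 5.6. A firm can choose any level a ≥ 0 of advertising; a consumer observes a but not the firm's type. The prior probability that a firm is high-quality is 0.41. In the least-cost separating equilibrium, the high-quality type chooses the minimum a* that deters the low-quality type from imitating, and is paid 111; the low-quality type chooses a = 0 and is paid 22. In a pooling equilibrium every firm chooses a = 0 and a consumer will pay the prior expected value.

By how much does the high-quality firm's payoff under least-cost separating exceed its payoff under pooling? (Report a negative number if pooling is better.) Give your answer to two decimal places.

Least-cost separating signal: a* solves 22 = 111 − 5.6·a*, so a* = (111 − 22)/5.6 ≈ 15.8929.
High-quality type's separating payoff: 111 − 2.7 × a* = 111 − 2.7 × (111 − 22)/5.6 = 111 − 240.3/5.6 ≈ 68.0893.
Pooling payoff: 0.41 × 111 + 0.59 × 22 = 58.49.
Difference: 68.0893 − 58.49 = 9.5993, i.e. 9.60 to two decimal places.
The high-quality type prefers to separate.

9.60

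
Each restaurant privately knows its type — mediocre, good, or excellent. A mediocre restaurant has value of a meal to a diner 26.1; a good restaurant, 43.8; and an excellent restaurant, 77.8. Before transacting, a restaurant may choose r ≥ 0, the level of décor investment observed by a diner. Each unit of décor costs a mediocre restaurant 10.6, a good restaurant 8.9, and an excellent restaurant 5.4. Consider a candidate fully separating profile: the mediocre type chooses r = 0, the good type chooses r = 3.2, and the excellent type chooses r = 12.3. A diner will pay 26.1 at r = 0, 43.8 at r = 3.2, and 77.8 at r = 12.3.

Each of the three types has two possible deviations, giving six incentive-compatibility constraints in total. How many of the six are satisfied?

3

Good (own payoff 43.8 − 8.9×3.2 = 15.32): to r=0 gives 26.1 → profitable ✗; to r=12.3 gives 77.8 − 8.9×12.3 = -31.67 → no gain ✓.
Excellent (own payoff 77.8 − 5.4×12.3 = 11.38): to r=0 gives 26.1 → profitable ✗; to r=3.2 gives 43.8 − 5.4×3.2 = 26.52 → profitable ✗.
Mediocre (own payoff 26.1): to r=3.2 gives 43.8 − 10.6×3.2 = 9.88 → no gain ✓; to r=12.3 gives 77.8 − 10.6×12.3 = -52.58 → no gain ✓.
3 of the 6 constraints hold; not an equilibrium.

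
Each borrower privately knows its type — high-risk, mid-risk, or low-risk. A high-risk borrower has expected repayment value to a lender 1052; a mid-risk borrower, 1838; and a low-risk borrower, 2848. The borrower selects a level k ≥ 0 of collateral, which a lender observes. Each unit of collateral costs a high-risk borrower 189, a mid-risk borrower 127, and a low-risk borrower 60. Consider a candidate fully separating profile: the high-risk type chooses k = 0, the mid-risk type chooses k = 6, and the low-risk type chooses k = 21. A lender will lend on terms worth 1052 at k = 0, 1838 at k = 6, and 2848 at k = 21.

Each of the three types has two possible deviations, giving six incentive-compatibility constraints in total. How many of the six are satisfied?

Low-risk (own payoff 2848 − 60×21 = 1588): to k=0 gives 1052 → no gain ✓; to k=6 gives 1838 − 60×6 = 1478 → no gain ✓.
High-risk (own payoff 1052): to k=6 gives 1838 − 189×6 = 704 → no gain ✓; to k=21 gives 2848 − 189×21 = -1121 → no gain ✓.
Mid-risk (own payoff 1838 − 127×6 = 1076): to k=0 gives 1052 → no gain ✓; to k=21 gives 2848 − 127×21 = 181 → no gain ✓.
6 of the 6 constraints hold; this profile is a separating equilibrium.

6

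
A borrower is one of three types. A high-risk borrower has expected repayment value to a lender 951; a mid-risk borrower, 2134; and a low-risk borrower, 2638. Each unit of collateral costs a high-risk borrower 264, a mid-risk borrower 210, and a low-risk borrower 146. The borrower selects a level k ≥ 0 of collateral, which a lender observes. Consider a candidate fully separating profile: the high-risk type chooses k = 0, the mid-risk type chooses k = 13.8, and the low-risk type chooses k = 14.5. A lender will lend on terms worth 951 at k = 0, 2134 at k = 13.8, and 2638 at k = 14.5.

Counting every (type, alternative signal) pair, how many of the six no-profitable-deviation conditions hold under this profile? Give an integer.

High-risk (own payoff 951): to k=13.8 gives 2134 − 264×13.8 = -1509.2 → no gain ✓; to k=14.5 gives 2638 − 264×14.5 = -1190 → no gain ✓.
Mid-risk (own payoff 2134 − 210×13.8 = -764): to k=0 gives 951 → profitable ✗; to k=14.5 gives 2638 − 210×14.5 = -407 → profitable ✗.
Low-risk (own payoff 2638 − 146×14.5 = 521): to k=0 gives 951 → profitable ✗; to k=13.8 gives 2134 − 146×13.8 = 119.2 → no gain ✓.
3 of the 6 constraints hold; not an equilibrium.

3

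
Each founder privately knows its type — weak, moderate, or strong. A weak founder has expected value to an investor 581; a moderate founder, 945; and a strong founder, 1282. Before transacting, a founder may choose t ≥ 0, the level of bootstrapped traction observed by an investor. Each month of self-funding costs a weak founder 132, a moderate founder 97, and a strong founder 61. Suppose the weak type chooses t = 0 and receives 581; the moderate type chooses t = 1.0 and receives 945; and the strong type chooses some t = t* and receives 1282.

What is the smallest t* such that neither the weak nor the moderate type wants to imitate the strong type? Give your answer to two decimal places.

5.31

Weak type (on-path payoff 581) won't mimic when 581 ≥ 1282 − 132·t*, i.e. t* ≥ 5.31.
Moderate type (on-path payoff 945 − 97×1.0 = 848) won't mimic when 848 ≥ 1282 − 97·t*, i.e. t* ≥ 4.47.
Both must hold, so t* = max(5.31, 4.47) = 5.31. The weak type's constraint binds.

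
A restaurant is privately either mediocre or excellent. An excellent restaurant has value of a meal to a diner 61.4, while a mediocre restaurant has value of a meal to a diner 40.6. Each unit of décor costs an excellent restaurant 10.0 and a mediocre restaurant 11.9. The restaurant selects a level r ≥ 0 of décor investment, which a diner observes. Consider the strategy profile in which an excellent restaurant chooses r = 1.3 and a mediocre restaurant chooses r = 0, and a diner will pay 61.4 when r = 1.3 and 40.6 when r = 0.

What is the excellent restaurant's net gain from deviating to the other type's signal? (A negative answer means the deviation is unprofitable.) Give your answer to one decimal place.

Playing r = 1.3 the excellent restaurant receives 61.4 − 10.0 × 1.3 = 48.4.
Deviating to r = 0 yields 40.6 instead.
Gain from deviating: 40.6 − 48.4 = -7.8.
The gain is negative, so the excellent type's incentive-compatibility constraint is satisfied.

-7.8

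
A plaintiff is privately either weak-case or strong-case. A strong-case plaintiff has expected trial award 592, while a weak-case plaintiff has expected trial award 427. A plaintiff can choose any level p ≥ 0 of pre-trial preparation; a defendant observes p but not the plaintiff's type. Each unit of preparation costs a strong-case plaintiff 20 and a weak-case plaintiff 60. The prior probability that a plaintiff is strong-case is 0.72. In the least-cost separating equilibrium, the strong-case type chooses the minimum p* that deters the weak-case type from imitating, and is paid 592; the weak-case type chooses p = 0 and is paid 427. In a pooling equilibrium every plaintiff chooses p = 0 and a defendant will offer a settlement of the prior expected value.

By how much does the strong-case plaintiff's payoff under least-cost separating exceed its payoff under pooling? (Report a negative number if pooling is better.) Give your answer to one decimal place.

Least-cost separating signal: p* solves 427 = 592 − 60·p*, so p* = (592 − 427)/60 = 2.75.
Strong-case type's separating payoff: 592 − 20 × p* = 592 − 20 × (592 − 427)/60 = 592 − 3300/60 = 537.
Pooling payoff: 0.72 × 592 + 0.28 × 427 = 545.8.
Difference: 537 − 545.8 = -8.8.
The strong-case type would prefer the pooling outcome.

-8.8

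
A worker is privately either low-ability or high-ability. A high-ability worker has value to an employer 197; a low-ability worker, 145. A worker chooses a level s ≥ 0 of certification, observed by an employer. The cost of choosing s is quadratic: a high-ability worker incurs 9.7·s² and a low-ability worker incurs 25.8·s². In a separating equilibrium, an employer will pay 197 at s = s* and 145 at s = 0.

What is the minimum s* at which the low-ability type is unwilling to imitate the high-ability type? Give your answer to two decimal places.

The low-ability type at s = 0 receives 145; imitating at s* yields 197 − 25.8·s*².
Indifference: 145 = 197 − 25.8·s*², so s*² = (197 − 145) / 25.8 ≈ 2.0155.
s* = √2.0155 ≈ 1.42.

1.42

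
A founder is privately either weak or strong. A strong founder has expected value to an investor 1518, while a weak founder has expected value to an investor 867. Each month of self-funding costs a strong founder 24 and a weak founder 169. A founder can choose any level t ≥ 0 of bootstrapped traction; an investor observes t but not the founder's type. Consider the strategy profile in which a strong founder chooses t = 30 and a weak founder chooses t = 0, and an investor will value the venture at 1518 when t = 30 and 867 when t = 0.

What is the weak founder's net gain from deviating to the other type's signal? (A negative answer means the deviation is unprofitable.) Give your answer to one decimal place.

Playing t = 0 the weak founder receives 867.
Deviating to t = 30 brings payment 1518 at cost 169 × 30 = 5070, netting -3552.
Gain from deviating: -3552 − 867 = -4419.0.
The gain is negative, so the weak type's incentive-compatibility constraint is satisfied.

-4419.0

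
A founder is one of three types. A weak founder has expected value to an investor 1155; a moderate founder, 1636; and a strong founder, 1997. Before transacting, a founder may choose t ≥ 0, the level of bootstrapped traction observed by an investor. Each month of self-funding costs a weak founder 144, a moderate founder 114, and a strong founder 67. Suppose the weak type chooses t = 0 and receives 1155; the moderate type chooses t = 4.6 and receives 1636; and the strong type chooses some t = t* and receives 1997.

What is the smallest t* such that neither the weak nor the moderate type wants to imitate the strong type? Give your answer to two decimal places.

Weak type (on-path payoff 1155) won't mimic when 1155 ≥ 1997 − 144·t*, i.e. t* ≥ 5.85.
Moderate type (on-path payoff 1636 − 114×4.6 = 1111.6) won't mimic when 1111.6 ≥ 1997 − 114·t*, i.e. t* ≥ 7.77.
Both must hold, so t* = max(5.85, 7.77) = 7.77. The moderate type's constraint binds.

7.77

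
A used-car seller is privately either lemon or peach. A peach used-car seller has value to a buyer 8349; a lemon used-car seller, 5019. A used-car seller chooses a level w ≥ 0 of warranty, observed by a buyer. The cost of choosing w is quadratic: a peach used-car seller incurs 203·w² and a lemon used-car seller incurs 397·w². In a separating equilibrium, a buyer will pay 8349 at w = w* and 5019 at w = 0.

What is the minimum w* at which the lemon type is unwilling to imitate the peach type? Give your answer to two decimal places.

2.90

The lemon type at w = 0 receives 5019; imitating at w* yields 8349 − 397·w*².
Indifference: 5019 = 8349 − 397·w*², so w*² = (8349 − 5019) / 397 ≈ 8.3879.
w* = √8.3879 ≈ 2.90.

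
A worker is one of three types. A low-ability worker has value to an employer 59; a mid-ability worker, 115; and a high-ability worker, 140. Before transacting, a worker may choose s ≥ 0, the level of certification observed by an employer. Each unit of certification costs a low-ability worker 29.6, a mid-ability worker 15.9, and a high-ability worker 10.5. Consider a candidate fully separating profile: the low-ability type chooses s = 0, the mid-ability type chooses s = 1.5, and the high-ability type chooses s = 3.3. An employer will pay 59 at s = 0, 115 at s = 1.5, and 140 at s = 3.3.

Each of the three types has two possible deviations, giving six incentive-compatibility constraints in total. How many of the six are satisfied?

5

High-ability (own payoff 140 − 10.5×3.3 = 105.35): to s=0 gives 59 → no gain ✓; to s=1.5 gives 115 − 10.5×1.5 = 99.25 → no gain ✓.
Mid-ability (own payoff 115 − 15.9×1.5 = 91.15): to s=0 gives 59 → no gain ✓; to s=3.3 gives 140 − 15.9×3.3 = 87.53 → no gain ✓.
Low-ability (own payoff 59): to s=1.5 gives 115 − 29.6×1.5 = 70.6 → profitable ✗; to s=3.3 gives 140 − 29.6×3.3 = 42.32 → no gain ✓.
5 of the 6 constraints hold; not an equilibrium.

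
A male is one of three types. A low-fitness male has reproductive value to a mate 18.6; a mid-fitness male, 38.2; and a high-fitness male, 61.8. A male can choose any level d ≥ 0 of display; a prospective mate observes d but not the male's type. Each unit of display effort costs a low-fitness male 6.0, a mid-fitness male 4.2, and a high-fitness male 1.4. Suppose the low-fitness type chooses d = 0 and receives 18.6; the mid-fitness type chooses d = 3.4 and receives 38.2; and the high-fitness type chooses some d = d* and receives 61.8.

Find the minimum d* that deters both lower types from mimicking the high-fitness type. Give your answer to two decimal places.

Mid-fitness type (on-path payoff 38.2 − 4.2×3.4 = 23.92) won't mimic when 23.92 ≥ 61.8 − 4.2·d*, i.e. d* ≥ 9.02.
Low-fitness type (on-path payoff 18.6) won't mimic when 18.6 ≥ 61.8 − 6.0·d*, i.e. d* ≥ 7.20.
Both must hold, so d* = max(7.20, 9.02) = 9.02. The mid-fitness type's constraint binds.

9.02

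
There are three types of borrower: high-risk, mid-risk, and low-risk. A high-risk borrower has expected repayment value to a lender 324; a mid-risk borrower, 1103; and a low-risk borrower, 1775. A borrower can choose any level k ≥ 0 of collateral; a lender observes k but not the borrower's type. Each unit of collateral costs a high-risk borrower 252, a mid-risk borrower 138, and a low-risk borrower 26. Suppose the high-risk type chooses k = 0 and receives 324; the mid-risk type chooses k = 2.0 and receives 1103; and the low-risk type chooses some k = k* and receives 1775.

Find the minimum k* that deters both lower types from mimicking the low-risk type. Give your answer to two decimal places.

Mid-risk type (on-path payoff 1103 − 138×2.0 = 827) won't mimic when 827 ≥ 1775 − 138·k*, i.e. k* ≥ 6.87.
High-risk type (on-path payoff 324) won't mimic when 324 ≥ 1775 − 252·k*, i.e. k* ≥ 5.76.
Both must hold, so k* = max(5.76, 6.87) = 6.87. The mid-risk type's constraint binds.

6.87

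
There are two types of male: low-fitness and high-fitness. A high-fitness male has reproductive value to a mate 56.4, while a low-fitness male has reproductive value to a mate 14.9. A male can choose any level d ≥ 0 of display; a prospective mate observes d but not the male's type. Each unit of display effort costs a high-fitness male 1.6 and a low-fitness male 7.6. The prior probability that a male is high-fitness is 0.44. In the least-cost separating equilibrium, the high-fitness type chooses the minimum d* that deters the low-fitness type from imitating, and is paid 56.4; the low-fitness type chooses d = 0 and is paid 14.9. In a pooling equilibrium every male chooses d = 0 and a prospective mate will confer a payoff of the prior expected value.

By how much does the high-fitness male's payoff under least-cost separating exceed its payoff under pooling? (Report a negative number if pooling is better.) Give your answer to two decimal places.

14.50

Least-cost separating signal: d* solves 14.9 = 56.4 − 7.6·d*, so d* = (56.4 − 14.9)/7.6 ≈ 5.4605.
High-fitness type's separating payoff: 56.4 − 1.6 × d* = 56.4 − 1.6 × (56.4 − 14.9)/7.6 = 56.4 − 66.4/7.6 ≈ 47.6632.
Pooling payoff: 0.44 × 56.4 + 0.56 × 14.9 = 33.16.
Difference: 47.6632 − 33.16 = 14.5032, i.e. 14.50 to two decimal places.
The high-fitness type prefers to separate.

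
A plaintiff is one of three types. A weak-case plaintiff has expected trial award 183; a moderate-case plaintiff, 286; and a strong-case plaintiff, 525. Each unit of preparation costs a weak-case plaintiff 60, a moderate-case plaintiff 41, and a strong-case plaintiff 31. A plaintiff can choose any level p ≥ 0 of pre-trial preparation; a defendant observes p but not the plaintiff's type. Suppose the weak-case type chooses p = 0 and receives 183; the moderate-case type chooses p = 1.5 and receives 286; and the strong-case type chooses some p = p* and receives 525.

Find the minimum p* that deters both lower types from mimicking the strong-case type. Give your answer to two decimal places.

7.33

Moderate-case type (on-path payoff 286 − 41×1.5 = 224.5) won't mimic when 224.5 ≥ 525 − 41·p*, i.e. p* ≥ 7.33.
Weak-case type (on-path payoff 183) won't mimic when 183 ≥ 525 − 60·p*, i.e. p* ≥ 5.70.
Both must hold, so p* = max(5.70, 7.33) = 7.33. The moderate-case type's constraint binds.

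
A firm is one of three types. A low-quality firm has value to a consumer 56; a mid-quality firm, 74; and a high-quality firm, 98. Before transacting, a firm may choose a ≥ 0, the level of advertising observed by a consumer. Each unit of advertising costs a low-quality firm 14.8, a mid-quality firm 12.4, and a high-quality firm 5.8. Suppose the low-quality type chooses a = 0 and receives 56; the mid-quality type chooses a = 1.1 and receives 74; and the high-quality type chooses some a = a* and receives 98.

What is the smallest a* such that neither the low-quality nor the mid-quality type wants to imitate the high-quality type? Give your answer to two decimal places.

3.04

Low-quality type (on-path payoff 56) won't mimic when 56 ≥ 98 − 14.8·a*, i.e. a* ≥ 2.84.
Mid-quality type (on-path payoff 74 − 12.4×1.1 = 60.36) won't mimic when 60.36 ≥ 98 − 12.4·a*, i.e. a* ≥ 3.04.
Both must hold, so a* = max(2.84, 3.04) = 3.04. The mid-quality type's constraint binds.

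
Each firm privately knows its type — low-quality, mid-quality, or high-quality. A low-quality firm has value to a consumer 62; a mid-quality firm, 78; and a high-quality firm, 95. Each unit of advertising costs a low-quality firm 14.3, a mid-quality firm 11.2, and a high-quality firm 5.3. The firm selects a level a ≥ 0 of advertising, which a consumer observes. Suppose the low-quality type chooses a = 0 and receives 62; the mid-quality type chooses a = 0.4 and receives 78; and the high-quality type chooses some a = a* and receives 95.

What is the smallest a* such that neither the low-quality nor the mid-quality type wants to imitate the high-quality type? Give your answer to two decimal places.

Mid-quality type (on-path payoff 78 − 11.2×0.4 = 73.52) won't mimic when 73.52 ≥ 95 − 11.2·a*, i.e. a* ≥ 1.92.
Low-quality type (on-path payoff 62) won't mimic when 62 ≥ 95 − 14.3·a*, i.e. a* ≥ 2.31.
Both must hold, so a* = max(2.31, 1.92) = 2.31. The low-quality type's constraint binds.

2.31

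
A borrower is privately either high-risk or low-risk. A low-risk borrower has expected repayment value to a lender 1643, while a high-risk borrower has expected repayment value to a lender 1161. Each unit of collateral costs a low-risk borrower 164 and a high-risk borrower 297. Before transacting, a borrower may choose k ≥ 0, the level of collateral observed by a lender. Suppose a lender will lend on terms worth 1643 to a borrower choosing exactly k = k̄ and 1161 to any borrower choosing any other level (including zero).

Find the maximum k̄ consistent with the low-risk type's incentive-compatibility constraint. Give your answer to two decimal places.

2.94

Choosing k̄ yields the low-risk type 1643 − 164·k̄; choosing zero yields 1161.
The low-risk type is indifferent at 1643 − 164·k̄ = 1161, i.e. k̄ = (1643 − 1161) / 164 ≈ 2.94.
For any k̄ above 2.94 the low-risk type would rather pool at zero, so separation collapses.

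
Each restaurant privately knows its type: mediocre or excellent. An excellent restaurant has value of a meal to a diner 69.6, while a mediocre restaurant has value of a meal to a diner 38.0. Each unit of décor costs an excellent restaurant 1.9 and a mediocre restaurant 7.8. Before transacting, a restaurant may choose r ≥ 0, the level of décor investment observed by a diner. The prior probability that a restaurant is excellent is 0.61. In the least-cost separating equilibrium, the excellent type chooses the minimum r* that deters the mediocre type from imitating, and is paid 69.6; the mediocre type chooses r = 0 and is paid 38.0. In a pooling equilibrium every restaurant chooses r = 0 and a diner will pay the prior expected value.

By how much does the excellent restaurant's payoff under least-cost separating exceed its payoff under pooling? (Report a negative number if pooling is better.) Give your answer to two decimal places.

4.63

Least-cost separating signal: r* solves 38.0 = 69.6 − 7.8·r*, so r* = (69.6 − 38.0)/7.8 ≈ 4.0513.
Excellent type's separating payoff: 69.6 − 1.9 × r* = 69.6 − 1.9 × (69.6 − 38.0)/7.8 = 69.6 − 60.04/7.8 ≈ 61.9026.
Pooling payoff: 0.61 × 69.6 + 0.39 × 38.0 = 57.276.
Difference: 61.9026 − 57.276 = 4.6266, i.e. 4.63 to two decimal places.
The excellent type prefers to separate.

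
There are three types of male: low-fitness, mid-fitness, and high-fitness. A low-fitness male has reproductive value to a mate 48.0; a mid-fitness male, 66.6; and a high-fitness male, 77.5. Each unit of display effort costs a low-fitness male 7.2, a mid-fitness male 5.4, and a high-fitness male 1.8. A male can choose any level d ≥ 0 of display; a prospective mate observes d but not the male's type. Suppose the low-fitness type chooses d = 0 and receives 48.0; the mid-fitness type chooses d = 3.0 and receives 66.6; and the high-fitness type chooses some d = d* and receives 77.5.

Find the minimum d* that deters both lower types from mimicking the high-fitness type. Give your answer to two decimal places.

5.02

Mid-fitness type (on-path payoff 66.6 − 5.4×3.0 = 50.4) won't mimic when 50.4 ≥ 77.5 − 5.4·d*, i.e. d* ≥ 5.02.
Low-fitness type (on-path payoff 48.0) won't mimic when 48.0 ≥ 77.5 − 7.2·d*, i.e. d* ≥ 4.10.
Both must hold, so d* = max(4.10, 5.02) = 5.02. The mid-fitness type's constraint binds.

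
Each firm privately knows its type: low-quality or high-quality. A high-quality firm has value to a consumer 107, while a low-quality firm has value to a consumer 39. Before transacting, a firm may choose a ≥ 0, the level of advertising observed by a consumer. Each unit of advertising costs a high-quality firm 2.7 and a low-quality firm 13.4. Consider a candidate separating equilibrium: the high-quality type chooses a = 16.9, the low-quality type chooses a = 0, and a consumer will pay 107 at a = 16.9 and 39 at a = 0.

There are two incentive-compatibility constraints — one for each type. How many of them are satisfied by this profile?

2

Low-quality type: stay at 0 → 39; mimic → 107 − 13.4 × 16.9 = -119.46. IC holds (39 ≥ -119.46).
High-quality type: signal → 107 − 2.7 × 16.9 = 61.37; deviate to 0 → 39. IC holds (61.37 ≥ 39).
2 of 2 constraints hold, so this is a separating equilibrium.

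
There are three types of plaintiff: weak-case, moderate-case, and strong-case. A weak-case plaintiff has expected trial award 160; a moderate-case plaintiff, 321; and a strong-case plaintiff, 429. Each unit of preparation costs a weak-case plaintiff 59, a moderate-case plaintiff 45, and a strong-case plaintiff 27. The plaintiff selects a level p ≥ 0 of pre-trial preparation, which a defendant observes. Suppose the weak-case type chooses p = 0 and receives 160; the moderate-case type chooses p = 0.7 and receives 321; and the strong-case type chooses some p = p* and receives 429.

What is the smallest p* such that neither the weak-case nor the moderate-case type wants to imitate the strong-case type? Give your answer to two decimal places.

Moderate-case type (on-path payoff 321 − 45×0.7 = 289.5) won't mimic when 289.5 ≥ 429 − 45·p*, i.e. p* ≥ 3.10.
Weak-case type (on-path payoff 160) won't mimic when 160 ≥ 429 − 59·p*, i.e. p* ≥ 4.56.
Both must hold, so p* = max(4.56, 3.10) = 4.56. The weak-case type's constraint binds.

4.56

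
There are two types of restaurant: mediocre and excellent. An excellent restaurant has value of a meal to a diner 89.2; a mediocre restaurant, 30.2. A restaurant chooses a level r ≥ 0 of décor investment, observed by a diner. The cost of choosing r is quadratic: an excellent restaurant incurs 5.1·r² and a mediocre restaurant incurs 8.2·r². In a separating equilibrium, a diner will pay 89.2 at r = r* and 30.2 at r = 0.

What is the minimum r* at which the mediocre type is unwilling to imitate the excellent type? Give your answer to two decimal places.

2.68

The mediocre type at r = 0 receives 30.2; imitating at r* yields 89.2 − 8.2·r*².
Indifference: 30.2 = 89.2 − 8.2·r*², so r*² = (89.2 − 30.2) / 8.2 ≈ 7.1951.
r* = √7.1951 ≈ 2.68.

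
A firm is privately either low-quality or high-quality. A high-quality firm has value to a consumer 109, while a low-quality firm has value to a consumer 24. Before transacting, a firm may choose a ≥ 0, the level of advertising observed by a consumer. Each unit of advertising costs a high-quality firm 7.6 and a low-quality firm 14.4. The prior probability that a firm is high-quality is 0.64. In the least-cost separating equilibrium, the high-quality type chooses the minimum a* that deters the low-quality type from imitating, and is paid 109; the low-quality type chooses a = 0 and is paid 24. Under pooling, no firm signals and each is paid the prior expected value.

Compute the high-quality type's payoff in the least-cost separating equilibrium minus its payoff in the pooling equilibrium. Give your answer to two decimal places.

Least-cost separating signal: a* solves 24 = 109 − 14.4·a*, so a* = (109 − 24)/14.4 ≈ 5.9028.
High-quality type's separating payoff: 109 − 7.6 × a* = 109 − 7.6 × (109 − 24)/14.4 = 109 − 646/14.4 ≈ 64.1389.
Pooling payoff: 0.64 × 109 + 0.36 × 24 = 78.4.
Difference: 64.1389 − 78.4 = -14.2611, i.e. -14.26 to two decimal places.
The high-quality type would prefer the pooling outcome.

-14.26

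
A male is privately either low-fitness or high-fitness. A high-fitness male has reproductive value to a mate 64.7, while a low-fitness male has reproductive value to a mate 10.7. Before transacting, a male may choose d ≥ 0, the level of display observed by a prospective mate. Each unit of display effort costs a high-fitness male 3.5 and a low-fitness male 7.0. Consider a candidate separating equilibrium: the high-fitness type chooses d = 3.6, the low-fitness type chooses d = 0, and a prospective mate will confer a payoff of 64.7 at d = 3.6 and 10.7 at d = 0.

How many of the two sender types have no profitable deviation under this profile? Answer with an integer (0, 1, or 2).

High-fitness type: signal → 64.7 − 3.5 × 3.6 = 52.1; deviate to 0 → 10.7. IC holds (52.1 ≥ 10.7).
Low-fitness type: stay at 0 → 10.7; mimic → 64.7 − 7.0 × 3.6 = 39.5. IC fails (10.7 < 39.5).
1 of 2 constraints hold, so this profile is not an equilibrium.

1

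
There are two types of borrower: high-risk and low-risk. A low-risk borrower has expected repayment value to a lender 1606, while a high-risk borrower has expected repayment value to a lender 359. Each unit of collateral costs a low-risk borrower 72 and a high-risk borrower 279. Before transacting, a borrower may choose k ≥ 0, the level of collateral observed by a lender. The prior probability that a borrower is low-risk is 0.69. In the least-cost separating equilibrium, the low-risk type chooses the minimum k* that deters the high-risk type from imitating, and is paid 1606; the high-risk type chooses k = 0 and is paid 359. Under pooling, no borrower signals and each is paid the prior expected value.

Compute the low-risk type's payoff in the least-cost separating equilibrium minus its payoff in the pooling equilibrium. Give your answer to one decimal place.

Least-cost separating signal: k* solves 359 = 1606 − 279·k*, so k* = (1606 − 359)/279 ≈ 4.4695.
Low-risk type's separating payoff: 1606 − 72 × k* = 1606 − 72 × (1606 − 359)/279 = 1606 − 89784/279 ≈ 1284.194.
Pooling payoff: 0.69 × 1606 + 0.31 × 359 = 1219.43.
Difference: 1284.194 − 1219.43 = 64.764, i.e. 64.8 to one decimal place.
The low-risk type prefers to separate.

64.8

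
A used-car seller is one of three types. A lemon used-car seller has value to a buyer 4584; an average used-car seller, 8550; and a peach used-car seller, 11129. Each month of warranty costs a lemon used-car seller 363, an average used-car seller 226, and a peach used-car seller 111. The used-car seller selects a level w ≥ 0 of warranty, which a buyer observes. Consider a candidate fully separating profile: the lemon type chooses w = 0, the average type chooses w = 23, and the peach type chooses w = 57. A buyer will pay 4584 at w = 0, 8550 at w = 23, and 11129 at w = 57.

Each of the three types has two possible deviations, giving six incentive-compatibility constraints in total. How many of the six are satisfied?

4

Lemon (own payoff 4584): to w=23 gives 8550 − 363×23 = 201 → no gain ✓; to w=57 gives 11129 − 363×57 = -9562 → no gain ✓.
Peach (own payoff 11129 − 111×57 = 4802): to w=0 gives 4584 → no gain ✓; to w=23 gives 8550 − 111×23 = 5997 → profitable ✗.
Average (own payoff 8550 − 226×23 = 3352): to w=0 gives 4584 → profitable ✗; to w=57 gives 11129 − 226×57 = -1753 → no gain ✓.
4 of the 6 constraints hold; not an equilibrium.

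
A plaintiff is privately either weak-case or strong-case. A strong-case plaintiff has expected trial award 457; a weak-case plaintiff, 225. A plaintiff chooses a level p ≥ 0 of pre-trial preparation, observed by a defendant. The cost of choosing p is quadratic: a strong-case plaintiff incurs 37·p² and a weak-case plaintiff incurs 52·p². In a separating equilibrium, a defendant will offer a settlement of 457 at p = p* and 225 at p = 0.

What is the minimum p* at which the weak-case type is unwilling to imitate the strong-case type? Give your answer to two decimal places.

The weak-case type at p = 0 receives 225; imitating at p* yields 457 − 52·p*².
Indifference: 225 = 457 − 52·p*², so p*² = (457 − 225) / 52 ≈ 4.4615.
p* = √4.4615 ≈ 2.11.

2.11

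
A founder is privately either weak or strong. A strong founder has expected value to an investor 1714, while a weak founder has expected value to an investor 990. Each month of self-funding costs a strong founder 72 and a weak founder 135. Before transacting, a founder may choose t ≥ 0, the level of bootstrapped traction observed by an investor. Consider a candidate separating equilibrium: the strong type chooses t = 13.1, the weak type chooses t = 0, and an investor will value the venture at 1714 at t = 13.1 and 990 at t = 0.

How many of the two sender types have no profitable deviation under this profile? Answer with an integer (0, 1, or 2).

Weak type: stay at 0 → 990; mimic → 1714 − 135 × 13.1 = -54.5. IC holds (990 ≥ -54.5).
Strong type: signal → 1714 − 72 × 13.1 = 770.8; deviate to 0 → 990. IC fails (770.8 < 990).
1 of 2 constraints hold, so this profile is not an equilibrium.

1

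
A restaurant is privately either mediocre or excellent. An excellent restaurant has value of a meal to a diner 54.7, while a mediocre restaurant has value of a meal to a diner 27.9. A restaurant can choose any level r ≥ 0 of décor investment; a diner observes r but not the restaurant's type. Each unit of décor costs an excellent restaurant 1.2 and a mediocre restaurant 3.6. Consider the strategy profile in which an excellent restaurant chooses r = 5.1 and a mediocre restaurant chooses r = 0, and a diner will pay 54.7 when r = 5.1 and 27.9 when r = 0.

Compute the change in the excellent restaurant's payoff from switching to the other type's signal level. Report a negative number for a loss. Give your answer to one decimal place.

Playing r = 5.1 the excellent restaurant receives 54.7 − 1.2 × 5.1 = 48.58.
Deviating to r = 0 yields 27.9 instead.
Gain from deviating: 27.9 − 48.58 = -20.68, i.e. -20.7 to one decimal place.
The gain is negative, so the excellent type's incentive-compatibility constraint is satisfied.

-20.7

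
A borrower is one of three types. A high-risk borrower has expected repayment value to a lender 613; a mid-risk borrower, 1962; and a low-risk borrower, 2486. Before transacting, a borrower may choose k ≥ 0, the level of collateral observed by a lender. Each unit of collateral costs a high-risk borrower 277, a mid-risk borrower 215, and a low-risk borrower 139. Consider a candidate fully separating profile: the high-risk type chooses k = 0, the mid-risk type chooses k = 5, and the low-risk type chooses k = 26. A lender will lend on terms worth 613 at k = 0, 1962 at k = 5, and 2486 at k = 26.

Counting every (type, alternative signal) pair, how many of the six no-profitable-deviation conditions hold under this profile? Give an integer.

Low-risk (own payoff 2486 − 139×26 = -1128): to k=0 gives 613 → profitable ✗; to k=5 gives 1962 − 139×5 = 1267 → profitable ✗.
High-risk (own payoff 613): to k=5 gives 1962 − 277×5 = 577 → no gain ✓; to k=26 gives 2486 − 277×26 = -4716 → no gain ✓.
Mid-risk (own payoff 1962 − 215×5 = 887): to k=0 gives 613 → no gain ✓; to k=26 gives 2486 − 215×26 = -3104 → no gain ✓.
4 of the 6 constraints hold; not an equilibrium.

4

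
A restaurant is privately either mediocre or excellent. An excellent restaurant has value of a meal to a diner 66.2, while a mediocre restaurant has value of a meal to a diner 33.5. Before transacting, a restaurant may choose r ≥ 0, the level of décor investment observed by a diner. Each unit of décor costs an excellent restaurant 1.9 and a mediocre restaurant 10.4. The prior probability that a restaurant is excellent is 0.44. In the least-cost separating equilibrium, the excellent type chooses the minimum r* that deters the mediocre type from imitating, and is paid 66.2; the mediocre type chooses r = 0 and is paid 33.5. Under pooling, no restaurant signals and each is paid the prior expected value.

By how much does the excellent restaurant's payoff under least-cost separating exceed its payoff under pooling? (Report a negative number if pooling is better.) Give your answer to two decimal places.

12.34

Least-cost separating signal: r* solves 33.5 = 66.2 − 10.4·r*, so r* = (66.2 − 33.5)/10.4 ≈ 3.1442.
Excellent type's separating payoff: 66.2 − 1.9 × r* = 66.2 − 1.9 × (66.2 − 33.5)/10.4 = 66.2 − 62.13/10.4 ≈ 60.2260.
Pooling payoff: 0.44 × 66.2 + 0.56 × 33.5 = 47.888.
Difference: 60.2260 − 47.888 = 12.338, i.e. 12.34 to two decimal places.
The excellent type prefers to separate.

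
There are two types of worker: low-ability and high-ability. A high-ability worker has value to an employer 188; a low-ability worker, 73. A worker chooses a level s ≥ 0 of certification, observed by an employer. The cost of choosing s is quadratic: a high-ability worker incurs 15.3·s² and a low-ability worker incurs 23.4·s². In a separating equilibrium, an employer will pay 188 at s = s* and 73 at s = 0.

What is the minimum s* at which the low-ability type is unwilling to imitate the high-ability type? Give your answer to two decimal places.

The low-ability type at s = 0 receives 73; imitating at s* yields 188 − 23.4·s*².
Indifference: 73 = 188 − 23.4·s*², so s*² = (188 − 73) / 23.4 ≈ 4.9145.
s* = √4.9145 ≈ 2.22.

2.22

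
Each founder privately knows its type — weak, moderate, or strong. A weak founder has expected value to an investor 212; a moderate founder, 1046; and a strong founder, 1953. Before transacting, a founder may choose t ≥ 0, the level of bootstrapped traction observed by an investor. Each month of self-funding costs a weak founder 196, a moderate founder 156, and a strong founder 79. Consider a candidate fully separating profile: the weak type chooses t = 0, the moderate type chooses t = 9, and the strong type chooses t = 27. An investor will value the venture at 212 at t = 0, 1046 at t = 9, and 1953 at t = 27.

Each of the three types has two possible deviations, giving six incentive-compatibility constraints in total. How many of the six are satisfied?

Moderate (own payoff 1046 − 156×9 = -358): to t=0 gives 212 → profitable ✗; to t=27 gives 1953 − 156×27 = -2259 → no gain ✓.
Strong (own payoff 1953 − 79×27 = -180): to t=0 gives 212 → profitable ✗; to t=9 gives 1046 − 79×9 = 335 → profitable ✗.
Weak (own payoff 212): to t=9 gives 1046 − 196×9 = -718 → no gain ✓; to t=27 gives 1953 − 196×27 = -3339 → no gain ✓.
3 of the 6 constraints hold; not an equilibrium.

3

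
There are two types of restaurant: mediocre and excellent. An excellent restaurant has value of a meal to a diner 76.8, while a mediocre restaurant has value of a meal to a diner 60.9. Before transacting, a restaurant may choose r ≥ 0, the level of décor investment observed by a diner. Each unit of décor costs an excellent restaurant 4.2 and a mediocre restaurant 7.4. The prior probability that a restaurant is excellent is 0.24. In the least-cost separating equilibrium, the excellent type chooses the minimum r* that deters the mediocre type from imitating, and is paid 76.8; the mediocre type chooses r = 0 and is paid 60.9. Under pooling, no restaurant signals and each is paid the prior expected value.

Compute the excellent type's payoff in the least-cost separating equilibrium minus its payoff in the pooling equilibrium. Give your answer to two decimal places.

3.06

Least-cost separating signal: r* solves 60.9 = 76.8 − 7.4·r*, so r* = (76.8 − 60.9)/7.4 ≈ 2.1486.
Excellent type's separating payoff: 76.8 − 4.2 × r* = 76.8 − 4.2 × (76.8 − 60.9)/7.4 = 76.8 − 66.78/7.4 ≈ 67.7757.
Pooling payoff: 0.24 × 76.8 + 0.76 × 60.9 = 64.716.
Difference: 67.7757 − 64.716 = 3.0597, i.e. 3.06 to two decimal places.
The excellent type prefers to separate.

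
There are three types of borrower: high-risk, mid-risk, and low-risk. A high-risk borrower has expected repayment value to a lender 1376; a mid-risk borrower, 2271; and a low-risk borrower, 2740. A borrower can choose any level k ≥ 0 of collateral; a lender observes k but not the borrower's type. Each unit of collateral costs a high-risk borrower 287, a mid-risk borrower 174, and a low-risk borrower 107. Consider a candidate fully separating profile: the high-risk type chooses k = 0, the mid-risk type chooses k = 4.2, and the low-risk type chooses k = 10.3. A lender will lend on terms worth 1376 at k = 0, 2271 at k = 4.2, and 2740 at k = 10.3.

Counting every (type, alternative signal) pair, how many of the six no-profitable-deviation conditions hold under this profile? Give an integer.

5

Low-risk (own payoff 2740 − 107×10.3 = 1637.9): to k=0 gives 1376 → no gain ✓; to k=4.2 gives 2271 − 107×4.2 = 1821.6 → profitable ✗.
High-risk (own payoff 1376): to k=4.2 gives 2271 − 287×4.2 = 1065.6 → no gain ✓; to k=10.3 gives 2740 − 287×10.3 = -216.1 → no gain ✓.
Mid-risk (own payoff 2271 − 174×4.2 = 1540.2): to k=0 gives 1376 → no gain ✓; to k=10.3 gives 2740 − 174×10.3 = 947.8 → no gain ✓.
5 of the 6 constraints hold; not an equilibrium.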